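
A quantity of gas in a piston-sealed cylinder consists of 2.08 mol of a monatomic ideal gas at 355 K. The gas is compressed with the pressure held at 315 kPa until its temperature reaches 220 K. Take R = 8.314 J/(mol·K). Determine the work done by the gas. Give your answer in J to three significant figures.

Isobaric: W = P ΔV = nR ΔT.
W = (2.08)(8.314)(220 − 355) = -2335 J.

W ≈ -2330 J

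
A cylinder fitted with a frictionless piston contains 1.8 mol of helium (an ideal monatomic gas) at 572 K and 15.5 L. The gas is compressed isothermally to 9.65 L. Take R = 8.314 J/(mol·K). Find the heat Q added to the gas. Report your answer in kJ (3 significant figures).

Isothermal ⇒ ΔU = 0, so Q = W = nRT ln(V₂/V₁).
Q = (1.8)(8.314)(572) ln(9.65/15.5) = 8560 × -0.4739 = -4056 J.

Q ≈ -4.06 kJ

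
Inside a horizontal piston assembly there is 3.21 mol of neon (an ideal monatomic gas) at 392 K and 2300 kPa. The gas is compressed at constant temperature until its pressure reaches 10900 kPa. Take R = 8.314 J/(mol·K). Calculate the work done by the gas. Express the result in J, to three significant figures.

Isothermal process: W = nRT ln(V₂/V₁) = nRT ln(P₁/P₂).
W = (3.21)(8.314)(392) × ln(2300/10900)
  = 10462 × ln(0.211) = 10462 × -1.556
W_by_gas = -16277 J.

W ≈ -16300 J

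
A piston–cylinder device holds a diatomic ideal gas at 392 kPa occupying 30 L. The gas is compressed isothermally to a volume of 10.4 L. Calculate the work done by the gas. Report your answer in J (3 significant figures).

Isothermal: W = nRT ln(V₂/V₁) = P₁V₁ ln(V₂/V₁).
P₁V₁ = (392 kPa)(30 L) = 11760 J.
W = 11760 × ln(10.4/30) = 11760 × -1.059
W_by_gas = -12458 J.

W ≈ -12500 J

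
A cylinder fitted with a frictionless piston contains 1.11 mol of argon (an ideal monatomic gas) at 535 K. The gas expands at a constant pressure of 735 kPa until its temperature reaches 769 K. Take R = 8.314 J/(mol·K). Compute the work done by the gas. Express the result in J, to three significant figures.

Isobaric: W = P ΔV = nR ΔT.
W = (1.11)(8.314)(769 − 535) = 2159 J.

W ≈ 2160 J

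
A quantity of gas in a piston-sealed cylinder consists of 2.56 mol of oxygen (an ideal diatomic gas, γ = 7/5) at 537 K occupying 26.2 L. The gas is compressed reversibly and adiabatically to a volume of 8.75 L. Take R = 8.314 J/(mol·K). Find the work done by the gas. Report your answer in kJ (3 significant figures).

Adiabatic: TV^(γ−1) = const with γ = 7/5.
T₂ = T₁ (V₁/V₂)^(γ−1) = 537 × (26.2/8.75)^0.4 = 537 × 1.551 = 832.7 K.
W_by = nCᵥ(T₁ − T₂) = (2.56)(20.79)(537 − 832.7) = -15734 J.

W ≈ -15.7 kJ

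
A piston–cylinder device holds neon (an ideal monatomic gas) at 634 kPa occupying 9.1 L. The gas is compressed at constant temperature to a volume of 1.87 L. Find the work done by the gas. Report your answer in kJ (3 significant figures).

W ≈ -9.13 kJ

Isothermal: W = nRT ln(V₂/V₁) = P₁V₁ ln(V₂/V₁).
P₁V₁ = (634 kPa)(9.1 L) = 5769 J.
W = 5769 × ln(1.87/9.1) = 5769 × -1.582
W_by_gas = -9129 J.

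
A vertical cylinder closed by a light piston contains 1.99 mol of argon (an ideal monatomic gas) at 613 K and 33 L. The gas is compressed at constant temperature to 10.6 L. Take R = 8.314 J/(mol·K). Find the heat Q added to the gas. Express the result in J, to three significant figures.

Q ≈ -11500 J

Isothermal ⇒ ΔU = 0, so Q = W = nRT ln(V₂/V₁).
Q = (1.99)(8.314)(613) ln(10.6/33) = 10142 × -1.136 = -11518 J.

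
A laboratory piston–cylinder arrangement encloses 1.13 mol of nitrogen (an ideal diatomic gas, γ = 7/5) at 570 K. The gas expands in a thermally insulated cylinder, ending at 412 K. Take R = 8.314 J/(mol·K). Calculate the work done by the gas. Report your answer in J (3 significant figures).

Adiabatic ⇒ Q = 0, so W_by = −ΔU = nCᵥ(T₁ − T₂).
Cᵥ = 5R/2 = 20.79 J/(mol·K).
W = (1.13)(20.79)(570 − 412) = 3711 J.

W ≈ 3710 J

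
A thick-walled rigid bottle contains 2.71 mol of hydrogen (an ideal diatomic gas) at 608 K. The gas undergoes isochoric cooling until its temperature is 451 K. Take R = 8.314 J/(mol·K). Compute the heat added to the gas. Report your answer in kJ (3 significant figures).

Constant volume ⇒ W = 0, so Q = ΔU = nCᵥΔT with Cᵥ = 5R/2 = 20.79 J/(mol·K).
ΔU = (2.71)(20.79)(451 − 608) = -8843 J.

Q ≈ -8.84 kJ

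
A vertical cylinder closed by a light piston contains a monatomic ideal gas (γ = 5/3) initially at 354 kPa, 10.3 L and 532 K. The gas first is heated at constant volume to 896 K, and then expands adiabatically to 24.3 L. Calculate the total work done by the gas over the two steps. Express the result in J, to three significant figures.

W_total ≈ 4010 J

Step 1 (isochoric): W = 0 (constant volume).
After step 1: P = 596.2 kPa (V unchanged).
Step 2 (adiabatic): W = (P₁V₁ − P₂V₂)/(γ−1) = (6141 − 3465)/0.667 = 4014 J.
W_total = 0 + 4014 = 4014 J.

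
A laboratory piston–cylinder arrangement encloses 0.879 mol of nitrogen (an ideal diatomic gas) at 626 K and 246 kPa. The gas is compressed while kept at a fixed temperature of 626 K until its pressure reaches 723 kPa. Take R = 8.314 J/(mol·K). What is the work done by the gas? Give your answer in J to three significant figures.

W ≈ -4930 J

Isothermal process: W = nRT ln(V₂/V₁) = nRT ln(P₁/P₂).
W = (0.879)(8.314)(626) × ln(246/723)
  = 4575 × ln(0.3402) = 4575 × -1.078
W_by_gas = -4932 J.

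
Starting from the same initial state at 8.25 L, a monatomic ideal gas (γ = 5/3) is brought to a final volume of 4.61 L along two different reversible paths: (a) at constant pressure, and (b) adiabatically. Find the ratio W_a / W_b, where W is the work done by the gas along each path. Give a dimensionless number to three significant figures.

Path (a) isobaric: W = P₁(V₂ − V₁) → W_a/(P₁V₁) = -0.4412.
Path (b) adiabatic: W = P₁V₁(1 − (V₁/V₂)^(γ−1))/(γ−1) → W_b/(P₁V₁) = -0.711.
W_a / W_b = -0.4412 / -0.711 = 0.6205.

W_a / W_b ≈ 0.621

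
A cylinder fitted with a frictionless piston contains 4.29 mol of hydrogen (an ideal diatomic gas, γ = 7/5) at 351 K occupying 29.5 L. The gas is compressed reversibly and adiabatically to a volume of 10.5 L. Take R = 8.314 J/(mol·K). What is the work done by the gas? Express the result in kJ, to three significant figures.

W ≈ -16.0 kJ

Adiabatic: TV^(γ−1) = const with γ = 7/5.
T₂ = T₁ (V₁/V₂)^(γ−1) = 351 × (29.5/10.5)^0.4 = 351 × 1.512 = 530.6 K.
W_by = nCᵥ(T₁ − T₂) = (4.29)(20.79)(351 − 530.6) = -16014 J.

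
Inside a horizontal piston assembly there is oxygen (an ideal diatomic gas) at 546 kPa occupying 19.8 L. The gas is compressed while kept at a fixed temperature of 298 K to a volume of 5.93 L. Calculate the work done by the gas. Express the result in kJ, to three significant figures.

Isothermal: W = nRT ln(V₂/V₁) = P₁V₁ ln(V₂/V₁).
P₁V₁ = (546 kPa)(19.8 L) = 10811 J.
W = 10811 × ln(5.93/19.8) = 10811 × -1.206
W_by_gas = -13034 J.

W ≈ -13.0 kJ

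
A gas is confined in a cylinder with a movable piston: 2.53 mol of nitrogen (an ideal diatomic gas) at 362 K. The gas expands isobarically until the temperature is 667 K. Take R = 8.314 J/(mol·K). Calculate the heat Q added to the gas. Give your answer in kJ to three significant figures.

Q ≈ 22.5 kJ

Isobaric: W = nRΔT = (2.53)(8.314)(305) = 6415 J.
ΔU = nCᵥΔT with Cᵥ = 5R/2: ΔU = (2.53)(20.79)(305) = 16039 J.
Q = ΔU + W = 16039 + 6415 = 22454 J.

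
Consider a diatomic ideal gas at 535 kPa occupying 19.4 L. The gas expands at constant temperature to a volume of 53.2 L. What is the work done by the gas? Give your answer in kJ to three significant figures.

W ≈ 10.5 kJ

Isothermal: W = nRT ln(V₂/V₁) = P₁V₁ ln(V₂/V₁).
P₁V₁ = (535 kPa)(19.4 L) = 10379 J.
W = 10379 × ln(53.2/19.4) = 10379 × 1.009
W_by_gas = 10470 J.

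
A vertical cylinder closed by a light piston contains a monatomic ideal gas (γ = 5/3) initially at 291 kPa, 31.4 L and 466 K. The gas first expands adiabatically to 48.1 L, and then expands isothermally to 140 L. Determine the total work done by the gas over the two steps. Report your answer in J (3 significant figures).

W_total ≈ 10700 J

Step 1 (adiabatic): W = (P₁V₁ − P₂V₂)/(γ−1) = (9137 − 6876)/0.667 = 3392 J.
After step 1: P = 143 kPa, V = 48.1 L, T = 350.7 K.
Step 2 (isothermal): W = P₁V₁ ln(V₂/V₁) = (6876) ln(140/48.1) = 7346 J.
W_total = 3392 + 7346 = 10738 J.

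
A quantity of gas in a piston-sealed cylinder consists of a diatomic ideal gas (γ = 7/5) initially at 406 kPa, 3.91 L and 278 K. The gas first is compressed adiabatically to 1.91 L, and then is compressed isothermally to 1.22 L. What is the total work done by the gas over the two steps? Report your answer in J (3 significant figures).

W_total ≈ -2260 J

Step 1 (adiabatic): W = (P₁V₁ − P₂V₂)/(γ−1) = (1587 − 2114)/0.4 = -1317 J.
After step 1: P = 1107 kPa, V = 1.91 L, T = 370.3 K.
Step 2 (isothermal): W = P₁V₁ ln(V₂/V₁) = (2114) ln(1.22/1.91) = -947.7 J.
W_total = -1317 − 947.7 = -2265 J.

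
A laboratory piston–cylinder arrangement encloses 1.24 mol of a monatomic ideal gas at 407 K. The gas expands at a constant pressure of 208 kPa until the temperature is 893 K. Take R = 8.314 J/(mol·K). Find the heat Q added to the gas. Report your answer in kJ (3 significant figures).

Q ≈ 12.5 kJ

Isobaric: W = nRΔT = (1.24)(8.314)(486) = 5010 J.
ΔU = nCᵥΔT with Cᵥ = 3R/2: ΔU = (1.24)(12.47)(486) = 7516 J.
Q = ΔU + W = 7516 + 5010 = 12526 J.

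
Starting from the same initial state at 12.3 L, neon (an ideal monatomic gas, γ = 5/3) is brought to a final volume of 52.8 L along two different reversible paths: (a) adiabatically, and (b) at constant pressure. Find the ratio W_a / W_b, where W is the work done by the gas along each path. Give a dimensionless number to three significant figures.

W_a / W_b ≈ 0.283

Path (a) adiabatic: W = P₁V₁(1 − (V₁/V₂)^(γ−1))/(γ−1) → W_a/(P₁V₁) = 0.9321.
Path (b) isobaric: W = P₁(V₂ − V₁) → W_b/(P₁V₁) = 3.293.
W_a / W_b = 0.9321 / 3.293 = 0.2831.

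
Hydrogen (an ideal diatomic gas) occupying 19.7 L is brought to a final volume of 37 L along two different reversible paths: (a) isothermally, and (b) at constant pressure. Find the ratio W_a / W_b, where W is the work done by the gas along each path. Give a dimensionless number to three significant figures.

Path (a) isothermal: W = P₁V₁ ln(V₂/V₁) → W_a/(P₁V₁) = 0.6303.
Path (b) isobaric: W = P₁(V₂ − V₁) → W_b/(P₁V₁) = 0.8782.
W_a / W_b = 0.6303 / 0.8782 = 0.7177.

W_a / W_b ≈ 0.718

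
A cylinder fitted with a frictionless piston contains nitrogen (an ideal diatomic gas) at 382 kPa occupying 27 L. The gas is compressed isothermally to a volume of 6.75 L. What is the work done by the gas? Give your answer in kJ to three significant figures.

W ≈ -14.3 kJ

Isothermal: W = nRT ln(V₂/V₁) = P₁V₁ ln(V₂/V₁).
P₁V₁ = (382 kPa)(27 L) = 10314 J.
W = 10314 × ln(6.75/27) = 10314 × -1.386
W_by_gas = -14298 J.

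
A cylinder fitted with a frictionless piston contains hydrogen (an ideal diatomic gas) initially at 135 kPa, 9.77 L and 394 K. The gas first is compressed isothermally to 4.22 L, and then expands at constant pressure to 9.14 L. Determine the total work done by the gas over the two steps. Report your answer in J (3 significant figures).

Step 1 (isothermal): W = P₁V₁ ln(V₂/V₁) = (1319) ln(4.22/9.77) = -1107 J.
After step 1: P = 312.5 kPa, V = 4.22 L, T = 394 K.
Step 2 (isobaric): W = PΔV = (312.5 kPa)(9.14 − 4.22 L) = 1538 J.
W_total = -1107 + 1538 = 430.5 J.

W_total ≈ 430 J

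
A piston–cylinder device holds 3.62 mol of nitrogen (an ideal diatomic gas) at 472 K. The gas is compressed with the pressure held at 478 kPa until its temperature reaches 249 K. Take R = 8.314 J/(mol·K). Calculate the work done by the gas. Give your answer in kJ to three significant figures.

W ≈ -6.71 kJ

Isobaric: W = P ΔV = nR ΔT.
W = (3.62)(8.314)(249 − 472) = -6712 J.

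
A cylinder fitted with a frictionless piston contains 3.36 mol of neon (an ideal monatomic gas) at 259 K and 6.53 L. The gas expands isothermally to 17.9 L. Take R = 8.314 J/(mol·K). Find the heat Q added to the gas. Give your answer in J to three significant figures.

Q ≈ 7300 J

Isothermal ⇒ ΔU = 0, so Q = W = nRT ln(V₂/V₁).
Q = (3.36)(8.314)(259) ln(17.9/6.53) = 7235 × 1.008 = 7296 J.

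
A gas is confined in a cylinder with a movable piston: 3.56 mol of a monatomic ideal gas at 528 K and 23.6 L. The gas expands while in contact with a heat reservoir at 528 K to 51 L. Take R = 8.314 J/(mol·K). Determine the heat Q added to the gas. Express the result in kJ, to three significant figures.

Q ≈ 12.0 kJ

Isothermal ⇒ ΔU = 0, so Q = W = nRT ln(V₂/V₁).
Q = (3.56)(8.314)(528) ln(51/23.6) = 15628 × 0.7706 = 12042 J.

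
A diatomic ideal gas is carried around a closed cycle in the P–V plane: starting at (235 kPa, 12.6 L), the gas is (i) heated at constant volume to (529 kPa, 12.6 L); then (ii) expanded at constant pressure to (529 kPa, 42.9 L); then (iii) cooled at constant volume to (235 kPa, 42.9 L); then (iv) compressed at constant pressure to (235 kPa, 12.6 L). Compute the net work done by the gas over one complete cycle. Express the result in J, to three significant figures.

W_net ≈ 8910 J

Constant-volume legs do no work.
W(ii) = (529)(42.9 − 12.6) = 16029 J; W(iv) = (235)(12.6 − 42.9) = -7120 J.
W_net = 16029 − 7120 = 8908 J (the clockwise enclosed area).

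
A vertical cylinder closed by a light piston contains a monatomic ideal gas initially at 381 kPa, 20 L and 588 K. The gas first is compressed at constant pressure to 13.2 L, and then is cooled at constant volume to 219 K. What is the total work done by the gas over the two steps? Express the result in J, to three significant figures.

Step 1 (isobaric): W = PΔV = (381 kPa)(13.2 − 20 L) = -2591 J.
Step 2 (isochoric): W = 0 (constant volume).
W_total = -2591 + 0 = -2591 J.

W_total ≈ -2590 J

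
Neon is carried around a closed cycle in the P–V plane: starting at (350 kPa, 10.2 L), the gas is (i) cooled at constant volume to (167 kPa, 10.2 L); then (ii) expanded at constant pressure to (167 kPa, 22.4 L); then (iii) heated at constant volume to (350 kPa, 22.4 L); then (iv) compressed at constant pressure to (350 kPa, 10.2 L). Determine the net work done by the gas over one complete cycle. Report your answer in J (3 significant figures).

Constant-volume legs do no work.
W(ii) = (167)(22.4 − 10.2) = 2037 J; W(iv) = (350)(10.2 − 22.4) = -4270 J.
W_net = 2037 − 4270 = -2233 J (the counter-clockwise enclosed area).

W_net ≈ -2230 J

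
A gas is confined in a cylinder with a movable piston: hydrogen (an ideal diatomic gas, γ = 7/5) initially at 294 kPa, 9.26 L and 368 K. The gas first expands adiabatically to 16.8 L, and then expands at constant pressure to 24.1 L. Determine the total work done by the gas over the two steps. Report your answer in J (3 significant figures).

W_total ≈ 2380 J

Step 1 (adiabatic): W = (P₁V₁ − P₂V₂)/(γ−1) = (2722 − 2145)/0.4 = 1443 J.
After step 1: P = 127.7 kPa, V = 16.8 L, T = 290 K.
Step 2 (isobaric): W = PΔV = (127.7 kPa)(24.1 − 16.8 L) = 932.2 J.
W_total = 1443 + 932.2 = 2375 J.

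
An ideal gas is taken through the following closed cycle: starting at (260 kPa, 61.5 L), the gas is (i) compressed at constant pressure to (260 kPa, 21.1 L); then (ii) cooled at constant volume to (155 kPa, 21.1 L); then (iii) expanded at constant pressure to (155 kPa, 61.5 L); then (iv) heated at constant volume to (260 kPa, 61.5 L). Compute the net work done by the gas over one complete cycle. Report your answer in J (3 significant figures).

W_net ≈ -4240 J

Constant-volume legs do no work.
W(i) = (260)(21.1 − 61.5) = -10504 J; W(iii) = (155)(61.5 − 21.1) = 6262 J.
W_net = -10504 + 6262 = -4242 J (the counter-clockwise enclosed area).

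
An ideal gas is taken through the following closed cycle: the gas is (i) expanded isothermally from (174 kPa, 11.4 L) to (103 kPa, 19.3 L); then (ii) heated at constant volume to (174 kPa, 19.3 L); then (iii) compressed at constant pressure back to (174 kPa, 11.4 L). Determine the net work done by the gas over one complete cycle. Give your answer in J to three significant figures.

W_net ≈ -330 J

Leg (i): W = PᵢVᵢ ln(V_f/Vᵢ) = (1984) ln(19.3/11.4) = 1044 J.
Leg (ii): W = 0.
Leg (iii): W = PΔV = (174)(11.4 − 19.3) = -1375 J.
W_net = 1044 − 1375 = -330.3 J.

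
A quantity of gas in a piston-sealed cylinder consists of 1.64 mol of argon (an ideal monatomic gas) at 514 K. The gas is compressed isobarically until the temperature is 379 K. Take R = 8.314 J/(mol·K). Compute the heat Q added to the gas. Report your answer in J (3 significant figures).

Q ≈ -4600 J

Isobaric: W = nRΔT = (1.64)(8.314)(-135) = -1841 J.
ΔU = nCᵥΔT with Cᵥ = 3R/2: ΔU = (1.64)(12.47)(-135) = -2761 J.
Q = ΔU + W = -2761 − 1841 = -4602 J.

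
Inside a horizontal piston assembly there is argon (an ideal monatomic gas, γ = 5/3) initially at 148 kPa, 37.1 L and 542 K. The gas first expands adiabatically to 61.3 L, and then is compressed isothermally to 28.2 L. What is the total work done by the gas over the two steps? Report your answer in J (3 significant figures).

Step 1 (adiabatic): W = (P₁V₁ − P₂V₂)/(γ−1) = (5491 − 3929)/0.667 = 2343 J.
After step 1: P = 64.09 kPa, V = 61.3 L, T = 387.8 K.
Step 2 (isothermal): W = P₁V₁ ln(V₂/V₁) = (3929) ln(28.2/61.3) = -3050 J.
W_total = 2343 − 3050 = -707.2 J.

W_total ≈ -707 J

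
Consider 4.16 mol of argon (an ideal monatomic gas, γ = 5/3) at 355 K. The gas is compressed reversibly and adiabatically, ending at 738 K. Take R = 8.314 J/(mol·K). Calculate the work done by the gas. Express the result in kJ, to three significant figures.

Adiabatic ⇒ Q = 0, so W_by = −ΔU = nCᵥ(T₁ − T₂).
Cᵥ = 3R/2 = 12.47 J/(mol·K).
W = (4.16)(12.47)(355 − 738) = -19870 J.

W ≈ -19.9 kJ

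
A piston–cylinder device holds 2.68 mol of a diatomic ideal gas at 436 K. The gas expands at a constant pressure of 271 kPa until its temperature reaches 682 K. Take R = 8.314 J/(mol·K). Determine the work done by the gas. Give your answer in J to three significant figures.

W ≈ 5480 J

Isobaric: W = P ΔV = nR ΔT.
W = (2.68)(8.314)(682 − 436) = 5481 J.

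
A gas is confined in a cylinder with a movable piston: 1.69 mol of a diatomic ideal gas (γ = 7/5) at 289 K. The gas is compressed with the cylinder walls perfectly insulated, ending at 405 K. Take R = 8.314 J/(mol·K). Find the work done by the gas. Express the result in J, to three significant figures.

W ≈ -4070 J

Adiabatic ⇒ Q = 0, so W_by = −ΔU = nCᵥ(T₁ − T₂).
Cᵥ = 5R/2 = 20.79 J/(mol·K).
W = (1.69)(20.79)(289 − 405) = -4075 J.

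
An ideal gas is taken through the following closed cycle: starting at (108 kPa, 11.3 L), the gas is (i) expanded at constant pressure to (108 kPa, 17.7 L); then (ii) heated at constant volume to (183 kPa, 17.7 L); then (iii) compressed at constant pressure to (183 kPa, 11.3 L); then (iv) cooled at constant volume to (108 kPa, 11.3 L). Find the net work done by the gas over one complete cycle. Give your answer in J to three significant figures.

Constant-volume legs do no work.
W(i) = (108)(17.7 − 11.3) = 691.2 J; W(iii) = (183)(11.3 − 17.7) = -1171 J.
W_net = 691.2 − 1171 = -480 J (the counter-clockwise enclosed area).

W_net ≈ -480 J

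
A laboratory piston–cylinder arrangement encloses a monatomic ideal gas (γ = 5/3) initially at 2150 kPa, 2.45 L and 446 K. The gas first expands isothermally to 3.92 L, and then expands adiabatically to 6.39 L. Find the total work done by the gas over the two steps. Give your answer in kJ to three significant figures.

W_total ≈ 4.67 kJ

Step 1 (isothermal): W = P₁V₁ ln(V₂/V₁) = (5268) ln(3.92/2.45) = 2476 J.
After step 1: P = 1344 kPa, V = 3.92 L, T = 446 K.
Step 2 (adiabatic): W = (P₁V₁ − P₂V₂)/(γ−1) = (5268 − 3803)/0.667 = 2197 J.
W_total = 2476 + 2197 = 4672 J.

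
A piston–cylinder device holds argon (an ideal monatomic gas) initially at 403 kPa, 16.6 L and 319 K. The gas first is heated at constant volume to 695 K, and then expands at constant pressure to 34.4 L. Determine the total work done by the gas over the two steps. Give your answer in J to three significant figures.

W_total ≈ 15600 J

Step 1 (isochoric): W = 0 (constant volume).
After step 1: P = 878 kPa (V unchanged).
Step 2 (isobaric): W = PΔV = (878 kPa)(34.4 − 16.6 L) = 15629 J.
W_total = 0 + 15629 = 15629 J.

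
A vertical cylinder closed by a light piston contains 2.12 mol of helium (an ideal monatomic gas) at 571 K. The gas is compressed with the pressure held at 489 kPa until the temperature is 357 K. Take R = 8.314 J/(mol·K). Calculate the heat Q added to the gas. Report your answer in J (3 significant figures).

Isobaric: W = nRΔT = (2.12)(8.314)(-214) = -3772 J.
ΔU = nCᵥΔT with Cᵥ = 3R/2: ΔU = (2.12)(12.47)(-214) = -5658 J.
Q = ΔU + W = -5658 − 3772 = -9430 J.

Q ≈ -9430 J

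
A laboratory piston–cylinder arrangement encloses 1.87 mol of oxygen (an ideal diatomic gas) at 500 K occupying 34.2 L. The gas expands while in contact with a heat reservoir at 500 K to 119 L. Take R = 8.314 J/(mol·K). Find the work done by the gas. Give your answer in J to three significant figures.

Isothermal: W = nRT ln(V₂/V₁).
W = (1.87)(8.314)(500) × ln(119/34.2)
  = 7774 × 1.247
W_by_gas = 9693 J.

W ≈ 9690 J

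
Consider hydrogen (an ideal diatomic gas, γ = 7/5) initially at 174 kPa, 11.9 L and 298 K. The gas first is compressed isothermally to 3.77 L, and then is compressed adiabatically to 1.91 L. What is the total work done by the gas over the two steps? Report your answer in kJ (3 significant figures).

Step 1 (isothermal): W = P₁V₁ ln(V₂/V₁) = (2071) ln(3.77/11.9) = -2380 J.
After step 1: P = 549.2 kPa, V = 3.77 L, T = 298 K.
Step 2 (adiabatic): W = (P₁V₁ − P₂V₂)/(γ−1) = (2071 − 2718)/0.4 = -1618 J.
W_total = -2380 − 1618 = -3998 J.

W_total ≈ -4.00 kJ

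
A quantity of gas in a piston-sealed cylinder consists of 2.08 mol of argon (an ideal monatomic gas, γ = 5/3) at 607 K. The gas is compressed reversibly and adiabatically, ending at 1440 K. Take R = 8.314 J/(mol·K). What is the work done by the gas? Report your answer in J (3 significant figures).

Adiabatic ⇒ Q = 0, so W_by = −ΔU = nCᵥ(T₁ − T₂).
Cᵥ = 3R/2 = 12.47 J/(mol·K).
W = (2.08)(12.47)(607 − 1440) = -21608 J.

W ≈ -21600 J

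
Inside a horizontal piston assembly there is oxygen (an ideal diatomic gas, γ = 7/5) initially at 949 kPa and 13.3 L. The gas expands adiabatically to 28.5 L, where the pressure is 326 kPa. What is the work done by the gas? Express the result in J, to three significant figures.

Adiabatic: W = (P₁V₁ − P₂V₂)/(γ − 1) with γ = 7/5.
P₁V₁ = 12622 J, P₂V₂ = 9291 J.
W = (12622 − 9291) / 0.4 = 8327 J.

W ≈ 8330 J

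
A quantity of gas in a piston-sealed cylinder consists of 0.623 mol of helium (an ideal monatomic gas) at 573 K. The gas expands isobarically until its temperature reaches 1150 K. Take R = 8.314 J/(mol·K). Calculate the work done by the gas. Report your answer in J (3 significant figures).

W ≈ 2990 J

Isobaric: W = P ΔV = nR ΔT.
W = (0.623)(8.314)(1150 − 573) = 2989 J.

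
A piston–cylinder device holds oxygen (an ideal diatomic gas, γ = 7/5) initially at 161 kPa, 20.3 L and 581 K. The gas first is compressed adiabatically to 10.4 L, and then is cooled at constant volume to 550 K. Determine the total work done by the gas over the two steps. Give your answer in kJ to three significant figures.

W_total ≈ -2.51 kJ

Step 1 (adiabatic): W = (P₁V₁ − P₂V₂)/(γ−1) = (3268 − 4271)/0.4 = -2506 J.
Step 2 (isochoric): W = 0 (constant volume).
W_total = -2506 + 0 = -2506 J.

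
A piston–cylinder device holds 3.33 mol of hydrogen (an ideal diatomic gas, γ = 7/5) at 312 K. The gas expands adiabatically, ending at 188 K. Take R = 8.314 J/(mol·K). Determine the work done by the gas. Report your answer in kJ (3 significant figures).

Adiabatic ⇒ Q = 0, so W_by = −ΔU = nCᵥ(T₁ − T₂).
Cᵥ = 5R/2 = 20.79 J/(mol·K).
W = (3.33)(20.79)(312 − 188) = 8583 J.

W ≈ 8.58 kJ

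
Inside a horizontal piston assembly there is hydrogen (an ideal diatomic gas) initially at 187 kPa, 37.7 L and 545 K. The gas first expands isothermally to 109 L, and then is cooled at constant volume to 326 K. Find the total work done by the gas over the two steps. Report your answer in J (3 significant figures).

Step 1 (isothermal): W = P₁V₁ ln(V₂/V₁) = (7050) ln(109/37.7) = 7485 J.
Step 2 (isochoric): W = 0 (constant volume).
W_total = 7485 + 0 = 7485 J.

W_total ≈ 7480 J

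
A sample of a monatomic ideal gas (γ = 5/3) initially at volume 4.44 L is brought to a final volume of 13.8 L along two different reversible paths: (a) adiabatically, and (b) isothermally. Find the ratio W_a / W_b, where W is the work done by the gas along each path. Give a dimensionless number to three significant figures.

W_a / W_b ≈ 0.702

Path (a) adiabatic: W = P₁V₁(1 − (V₁/V₂)^(γ−1))/(γ−1) → W_a/(P₁V₁) = 0.7957.
Path (b) isothermal: W = P₁V₁ ln(V₂/V₁) → W_b/(P₁V₁) = 1.134.
W_a / W_b = 0.7957 / 1.134 = 0.7017.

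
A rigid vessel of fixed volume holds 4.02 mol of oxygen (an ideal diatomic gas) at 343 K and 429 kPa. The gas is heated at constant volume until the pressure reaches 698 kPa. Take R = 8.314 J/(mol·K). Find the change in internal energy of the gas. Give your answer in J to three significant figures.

ΔU ≈ 18000 J

Constant volume ⇒ W = 0, so Q = ΔU = nCᵥΔT with Cᵥ = 5R/2 = 20.79 J/(mol·K).
At constant V, T₂/T₁ = P₂/P₁ ⇒ ΔT = T₁(P₂/P₁ − 1) = 343·(698/429 − 1) = 215.1 K.
ΔU = (4.02)(20.79)(215.1) = 17971 J.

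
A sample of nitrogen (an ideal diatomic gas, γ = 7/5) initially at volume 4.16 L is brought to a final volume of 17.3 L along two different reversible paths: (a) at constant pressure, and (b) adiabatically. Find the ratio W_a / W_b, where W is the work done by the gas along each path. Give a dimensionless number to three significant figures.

Path (a) isobaric: W = P₁(V₂ − V₁) → W_a/(P₁V₁) = 3.159.
Path (b) adiabatic: W = P₁V₁(1 − (V₁/V₂)^(γ−1))/(γ−1) → W_b/(P₁V₁) = 1.086.
W_a / W_b = 3.159 / 1.086 = 2.908.

W_a / W_b ≈ 2.91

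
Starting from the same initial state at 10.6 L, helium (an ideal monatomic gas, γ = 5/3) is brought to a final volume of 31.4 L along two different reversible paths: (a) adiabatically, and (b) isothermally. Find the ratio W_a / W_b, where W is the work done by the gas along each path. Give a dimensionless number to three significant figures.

W_a / W_b ≈ 0.712

Path (a) adiabatic: W = P₁V₁(1 − (V₁/V₂)^(γ−1))/(γ−1) → W_a/(P₁V₁) = 0.7728.
Path (b) isothermal: W = P₁V₁ ln(V₂/V₁) → W_b/(P₁V₁) = 1.086.
W_a / W_b = 0.7728 / 1.086 = 0.7116.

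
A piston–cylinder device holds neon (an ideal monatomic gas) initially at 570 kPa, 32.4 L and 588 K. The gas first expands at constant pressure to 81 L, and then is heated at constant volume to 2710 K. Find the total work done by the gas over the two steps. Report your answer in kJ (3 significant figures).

Step 1 (isobaric): W = PΔV = (570 kPa)(81 − 32.4 L) = 27702 J.
Step 2 (isochoric): W = 0 (constant volume).
W_total = 27702 + 0 = 27702 J.

W_total ≈ 27.7 kJ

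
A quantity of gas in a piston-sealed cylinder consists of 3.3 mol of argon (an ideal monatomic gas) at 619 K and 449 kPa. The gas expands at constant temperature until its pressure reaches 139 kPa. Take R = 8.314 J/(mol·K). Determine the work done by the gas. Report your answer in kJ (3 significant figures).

W ≈ 19.9 kJ

Isothermal process: W = nRT ln(V₂/V₁) = nRT ln(P₁/P₂).
W = (3.3)(8.314)(619) × ln(449/139)
  = 16983 × ln(3.23) = 16983 × 1.173
W_by_gas = 19913 J.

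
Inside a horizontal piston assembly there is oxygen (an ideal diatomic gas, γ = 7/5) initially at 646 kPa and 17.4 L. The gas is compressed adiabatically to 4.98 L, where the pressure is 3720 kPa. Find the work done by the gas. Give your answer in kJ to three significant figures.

W ≈ -18.2 kJ

Adiabatic: W = (P₁V₁ − P₂V₂)/(γ − 1) with γ = 7/5.
P₁V₁ = 11240 J, P₂V₂ = 18526 J.
W = (11240 − 18526) / 0.4 = -18213 J.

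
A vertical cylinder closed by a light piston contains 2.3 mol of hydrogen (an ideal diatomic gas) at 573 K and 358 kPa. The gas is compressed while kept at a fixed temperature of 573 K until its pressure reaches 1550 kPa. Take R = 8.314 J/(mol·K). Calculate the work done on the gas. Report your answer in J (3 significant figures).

Isothermal process: W = nRT ln(V₂/V₁) = nRT ln(P₁/P₂).
W = (2.3)(8.314)(573) × ln(358/1550)
  = 10957 × ln(0.231) = 10957 × -1.465
W_by_gas = -16057 J; work on gas = −W_by = 16057 J.

W ≈ 16100 J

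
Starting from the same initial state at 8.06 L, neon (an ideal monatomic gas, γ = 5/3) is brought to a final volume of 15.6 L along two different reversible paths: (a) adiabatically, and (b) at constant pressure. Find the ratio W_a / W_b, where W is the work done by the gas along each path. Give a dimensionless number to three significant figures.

W_a / W_b ≈ 0.571

Path (a) adiabatic: W = P₁V₁(1 − (V₁/V₂)^(γ−1))/(γ−1) → W_a/(P₁V₁) = 0.5342.
Path (b) isobaric: W = P₁(V₂ − V₁) → W_b/(P₁V₁) = 0.9355.
W_a / W_b = 0.5342 / 0.9355 = 0.571.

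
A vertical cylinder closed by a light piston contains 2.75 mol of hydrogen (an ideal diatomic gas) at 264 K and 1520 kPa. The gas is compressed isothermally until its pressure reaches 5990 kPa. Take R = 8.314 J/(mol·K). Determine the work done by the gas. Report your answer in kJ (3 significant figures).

W ≈ -8.28 kJ

Isothermal process: W = nRT ln(V₂/V₁) = nRT ln(P₁/P₂).
W = (2.75)(8.314)(264) × ln(1520/5990)
  = 6036 × ln(0.2538) = 6036 × -1.371
W_by_gas = -8278 J.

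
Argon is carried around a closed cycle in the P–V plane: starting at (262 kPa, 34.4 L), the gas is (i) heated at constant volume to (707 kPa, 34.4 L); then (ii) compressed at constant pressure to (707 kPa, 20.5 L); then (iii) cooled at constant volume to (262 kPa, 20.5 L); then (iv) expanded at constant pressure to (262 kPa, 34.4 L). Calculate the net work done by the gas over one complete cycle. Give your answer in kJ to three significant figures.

W_net ≈ -6.19 kJ

Constant-volume legs do no work.
W(ii) = (707)(20.5 − 34.4) = -9827 J; W(iv) = (262)(34.4 − 20.5) = 3642 J.
W_net = -9827 + 3642 = -6186 J (the counter-clockwise enclosed area).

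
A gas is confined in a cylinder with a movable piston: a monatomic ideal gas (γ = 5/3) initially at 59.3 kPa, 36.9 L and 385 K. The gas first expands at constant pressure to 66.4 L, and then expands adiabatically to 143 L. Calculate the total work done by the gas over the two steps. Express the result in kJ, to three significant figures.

W_total ≈ 4.11 kJ

Step 1 (isobaric): W = PΔV = (59.3 kPa)(66.4 − 36.9 L) = 1749 J.
After step 1: P = 59.3 kPa, V = 66.4 L, T = 692.8 K.
Step 2 (adiabatic): W = (P₁V₁ − P₂V₂)/(γ−1) = (3938 − 2361)/0.667 = 2365 J.
W_total = 1749 + 2365 = 4114 J.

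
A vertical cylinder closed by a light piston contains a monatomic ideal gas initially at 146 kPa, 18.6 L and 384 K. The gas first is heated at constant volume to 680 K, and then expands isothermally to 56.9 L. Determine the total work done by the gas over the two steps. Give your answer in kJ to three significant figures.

W_total ≈ 5.38 kJ

Step 1 (isochoric): W = 0 (constant volume).
After step 1: P = 258.5 kPa (V unchanged).
Step 2 (isothermal): W = P₁V₁ ln(V₂/V₁) = (4809) ln(56.9/18.6) = 5377 J.
W_total = 0 + 5377 = 5377 J.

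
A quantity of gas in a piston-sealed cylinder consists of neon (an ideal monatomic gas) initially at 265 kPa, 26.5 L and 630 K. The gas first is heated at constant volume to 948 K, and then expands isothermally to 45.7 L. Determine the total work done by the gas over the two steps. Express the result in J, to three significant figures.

W_total ≈ 5760 J

Step 1 (isochoric): W = 0 (constant volume).
After step 1: P = 398.8 kPa (V unchanged).
Step 2 (isothermal): W = P₁V₁ ln(V₂/V₁) = (10567) ln(45.7/26.5) = 5759 J.
W_total = 0 + 5759 = 5759 J.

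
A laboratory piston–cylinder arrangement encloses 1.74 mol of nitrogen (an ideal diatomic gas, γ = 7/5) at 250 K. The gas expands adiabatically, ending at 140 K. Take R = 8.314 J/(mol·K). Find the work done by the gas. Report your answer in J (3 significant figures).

W ≈ 3980 J

Adiabatic ⇒ Q = 0, so W_by = −ΔU = nCᵥ(T₁ − T₂).
Cᵥ = 5R/2 = 20.79 J/(mol·K).
W = (1.74)(20.79)(250 − 140) = 3978 J.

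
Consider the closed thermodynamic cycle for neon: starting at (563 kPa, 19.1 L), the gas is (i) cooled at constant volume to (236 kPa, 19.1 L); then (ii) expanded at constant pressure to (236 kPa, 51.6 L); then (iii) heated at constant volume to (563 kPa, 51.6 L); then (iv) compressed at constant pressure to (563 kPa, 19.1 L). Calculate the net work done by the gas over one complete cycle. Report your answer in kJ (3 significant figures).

Constant-volume legs do no work.
W(ii) = (236)(51.6 − 19.1) = 7670 J; W(iv) = (563)(19.1 − 51.6) = -18298 J.
W_net = 7670 − 18298 = -10628 J (the counter-clockwise enclosed area).

W_net ≈ -10.6 kJ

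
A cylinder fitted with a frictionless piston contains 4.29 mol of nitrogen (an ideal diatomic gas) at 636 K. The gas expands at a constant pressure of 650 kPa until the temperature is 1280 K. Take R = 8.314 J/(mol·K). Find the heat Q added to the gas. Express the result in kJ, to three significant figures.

Isobaric: W = nRΔT = (4.29)(8.314)(644) = 22970 J.
ΔU = nCᵥΔT with Cᵥ = 5R/2: ΔU = (4.29)(20.79)(644) = 57424 J.
Q = ΔU + W = 57424 + 22970 = 80394 J.

Q ≈ 80.4 kJ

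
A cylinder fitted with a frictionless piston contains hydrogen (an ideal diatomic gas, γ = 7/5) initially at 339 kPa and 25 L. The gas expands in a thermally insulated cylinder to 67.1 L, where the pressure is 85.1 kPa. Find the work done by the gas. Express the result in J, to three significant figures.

W ≈ 6910 J

Adiabatic: W = (P₁V₁ − P₂V₂)/(γ − 1) with γ = 7/5.
P₁V₁ = 8475 J, P₂V₂ = 5710 J.
W = (8475 − 5710) / 0.4 = 6912 J.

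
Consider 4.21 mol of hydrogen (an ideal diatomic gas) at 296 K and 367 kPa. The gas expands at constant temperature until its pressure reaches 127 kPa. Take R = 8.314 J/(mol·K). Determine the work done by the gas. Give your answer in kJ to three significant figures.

W ≈ 11.0 kJ

Isothermal process: W = nRT ln(V₂/V₁) = nRT ln(P₁/P₂).
W = (4.21)(8.314)(296) × ln(367/127)
  = 10361 × ln(2.89) = 10361 × 1.061
W_by_gas = 10994 J.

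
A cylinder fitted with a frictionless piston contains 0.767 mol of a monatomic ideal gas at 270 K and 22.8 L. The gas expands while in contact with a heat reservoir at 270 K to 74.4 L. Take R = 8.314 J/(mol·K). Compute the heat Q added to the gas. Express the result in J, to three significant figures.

Q ≈ 2040 J

Isothermal ⇒ ΔU = 0, so Q = W = nRT ln(V₂/V₁).
Q = (0.767)(8.314)(270) ln(74.4/22.8) = 1722 × 1.183 = 2036 J.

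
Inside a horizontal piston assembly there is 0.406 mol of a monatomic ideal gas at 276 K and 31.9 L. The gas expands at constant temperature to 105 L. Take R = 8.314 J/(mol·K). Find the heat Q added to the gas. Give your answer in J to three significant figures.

Isothermal ⇒ ΔU = 0, so Q = W = nRT ln(V₂/V₁).
Q = (0.406)(8.314)(276) ln(105/31.9) = 931.6 × 1.191 = 1110 J.

Q ≈ 1110 J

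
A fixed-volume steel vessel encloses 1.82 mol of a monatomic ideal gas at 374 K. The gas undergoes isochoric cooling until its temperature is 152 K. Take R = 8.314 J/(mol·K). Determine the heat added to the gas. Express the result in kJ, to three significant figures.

Constant volume ⇒ W = 0, so Q = ΔU = nCᵥΔT with Cᵥ = 3R/2 = 12.47 J/(mol·K).
ΔU = (1.82)(12.47)(152 − 374) = -5039 J.

Q ≈ -5.04 kJ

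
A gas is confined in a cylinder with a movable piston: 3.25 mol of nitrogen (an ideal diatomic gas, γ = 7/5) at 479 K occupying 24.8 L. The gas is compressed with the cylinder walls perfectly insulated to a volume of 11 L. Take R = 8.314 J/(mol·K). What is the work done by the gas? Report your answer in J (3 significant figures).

W ≈ -12400 J

Adiabatic: TV^(γ−1) = const with γ = 7/5.
T₂ = T₁ (V₁/V₂)^(γ−1) = 479 × (24.8/11)^0.4 = 479 × 1.384 = 663.1 K.
W_by = nCᵥ(T₁ − T₂) = (3.25)(20.79)(479 − 663.1) = -12434 J.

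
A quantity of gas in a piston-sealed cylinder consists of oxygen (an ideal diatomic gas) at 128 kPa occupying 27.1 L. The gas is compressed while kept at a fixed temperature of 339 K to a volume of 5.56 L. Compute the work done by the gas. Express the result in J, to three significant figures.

W ≈ -5490 J

Isothermal: W = nRT ln(V₂/V₁) = P₁V₁ ln(V₂/V₁).
P₁V₁ = (128 kPa)(27.1 L) = 3469 J.
W = 3469 × ln(5.56/27.1) = 3469 × -1.584
W_by_gas = -5494 J.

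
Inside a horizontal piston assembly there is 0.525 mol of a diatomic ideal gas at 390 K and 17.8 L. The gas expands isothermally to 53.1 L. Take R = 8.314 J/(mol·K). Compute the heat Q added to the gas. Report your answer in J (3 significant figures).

Isothermal ⇒ ΔU = 0, so Q = W = nRT ln(V₂/V₁).
Q = (0.525)(8.314)(390) ln(53.1/17.8) = 1702 × 1.093 = 1861 J.

Q ≈ 1860 J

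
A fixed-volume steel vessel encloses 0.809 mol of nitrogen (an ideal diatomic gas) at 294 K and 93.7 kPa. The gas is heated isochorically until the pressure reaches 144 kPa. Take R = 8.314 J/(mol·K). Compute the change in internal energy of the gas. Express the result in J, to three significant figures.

ΔU ≈ 2650 J

Constant volume ⇒ W = 0, so Q = ΔU = nCᵥΔT with Cᵥ = 5R/2 = 20.79 J/(mol·K).
At constant V, T₂/T₁ = P₂/P₁ ⇒ ΔT = T₁(P₂/P₁ − 1) = 294·(144/93.7 − 1) = 157.8 K.
ΔU = (0.809)(20.79)(157.8) = 2654 J.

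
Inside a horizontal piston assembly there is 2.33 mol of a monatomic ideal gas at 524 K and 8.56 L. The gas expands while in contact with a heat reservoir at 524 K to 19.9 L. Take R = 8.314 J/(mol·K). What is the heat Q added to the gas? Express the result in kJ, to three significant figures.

Isothermal ⇒ ΔU = 0, so Q = W = nRT ln(V₂/V₁).
Q = (2.33)(8.314)(524) ln(19.9/8.56) = 10151 × 0.8436 = 8563 J.

Q ≈ 8.56 kJ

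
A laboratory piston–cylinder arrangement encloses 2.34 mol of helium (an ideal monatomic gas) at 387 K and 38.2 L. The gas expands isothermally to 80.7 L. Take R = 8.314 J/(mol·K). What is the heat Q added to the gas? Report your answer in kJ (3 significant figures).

Isothermal ⇒ ΔU = 0, so Q = W = nRT ln(V₂/V₁).
Q = (2.34)(8.314)(387) ln(80.7/38.2) = 7529 × 0.7479 = 5631 J.

Q ≈ 5.63 kJ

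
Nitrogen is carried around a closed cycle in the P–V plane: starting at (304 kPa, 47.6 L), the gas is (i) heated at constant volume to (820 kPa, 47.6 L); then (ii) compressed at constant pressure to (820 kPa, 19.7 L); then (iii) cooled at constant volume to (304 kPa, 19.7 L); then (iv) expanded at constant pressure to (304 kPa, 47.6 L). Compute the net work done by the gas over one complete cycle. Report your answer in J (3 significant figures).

Constant-volume legs do no work.
W(ii) = (820)(19.7 − 47.6) = -22878 J; W(iv) = (304)(47.6 − 19.7) = 8482 J.
W_net = -22878 + 8482 = -14396 J (the counter-clockwise enclosed area).

W_net ≈ -14400 J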